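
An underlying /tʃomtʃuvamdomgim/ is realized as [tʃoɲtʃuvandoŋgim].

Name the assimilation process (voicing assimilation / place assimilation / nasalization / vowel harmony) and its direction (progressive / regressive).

place assimilation, regressive

/m/→[ɲ] /m/→[n] /m/→[ŋ].
Each target copies a feature from the following segment, so the direction is regressive.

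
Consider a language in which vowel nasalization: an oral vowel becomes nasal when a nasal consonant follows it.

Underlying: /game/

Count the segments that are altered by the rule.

1

/a/ before nasal /m/ → [ã]
1 segment changes.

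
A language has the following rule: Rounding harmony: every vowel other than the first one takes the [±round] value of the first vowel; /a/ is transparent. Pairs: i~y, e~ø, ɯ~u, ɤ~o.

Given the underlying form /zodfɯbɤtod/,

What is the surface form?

[zodfubotod]

/ɯ/ harmonizes with /o/ ([+round]) → [u]
/ɤ/ harmonizes with /o/ ([+round]) → [o]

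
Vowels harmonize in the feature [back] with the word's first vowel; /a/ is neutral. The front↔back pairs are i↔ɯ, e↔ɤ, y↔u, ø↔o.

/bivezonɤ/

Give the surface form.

[bivezøne]

/o/ harmonizes with /i/ ([-back]) → [ø]
/ɤ/ harmonizes with /i/ ([-back]) → [e]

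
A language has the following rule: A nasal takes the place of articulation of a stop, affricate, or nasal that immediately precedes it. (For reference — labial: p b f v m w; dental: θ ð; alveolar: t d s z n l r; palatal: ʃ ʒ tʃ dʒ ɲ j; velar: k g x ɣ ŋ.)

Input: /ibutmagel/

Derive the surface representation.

[ibutnagel]

/m/ after /t/ (alveolar) → [n]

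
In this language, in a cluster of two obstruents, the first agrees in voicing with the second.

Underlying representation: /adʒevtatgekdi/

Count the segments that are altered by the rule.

3

/v/ before /t/ (voiceless) → [f]
/t/ before /g/ (voiced) → [d]
/k/ before /d/ (voiced) → [g]
3 segments change.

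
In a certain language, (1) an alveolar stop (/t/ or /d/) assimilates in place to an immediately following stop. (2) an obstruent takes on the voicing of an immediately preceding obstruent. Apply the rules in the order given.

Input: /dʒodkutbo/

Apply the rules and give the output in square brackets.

Rule 1: /d/ before /k/ (velar) → [g]
Rule 1: /t/ before /b/ (labial) → [p]
After rule 1: dʒogkupbo
Rule 2: /k/ after /g/ (voiced) → [g]
Rule 2: /b/ after /p/ (voiceless) → [p]

[dʒogguppo]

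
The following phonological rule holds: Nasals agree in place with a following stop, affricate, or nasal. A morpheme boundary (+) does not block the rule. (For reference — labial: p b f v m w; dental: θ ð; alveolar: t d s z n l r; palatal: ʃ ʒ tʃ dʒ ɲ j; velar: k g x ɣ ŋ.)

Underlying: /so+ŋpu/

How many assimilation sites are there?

/ŋ/ before /p/ (labial) → [m]
1 segment changes.

1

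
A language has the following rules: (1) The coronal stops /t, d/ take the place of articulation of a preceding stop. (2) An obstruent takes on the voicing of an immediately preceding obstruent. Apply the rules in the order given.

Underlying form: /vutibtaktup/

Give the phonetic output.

Rule 1: /t/ after /b/ (labial) → [p]
Rule 1: /t/ after /k/ (velar) → [k]
After rule 1: vutibpakkup
Rule 2: /p/ after /b/ (voiced) → [b]

[vutibbakkup]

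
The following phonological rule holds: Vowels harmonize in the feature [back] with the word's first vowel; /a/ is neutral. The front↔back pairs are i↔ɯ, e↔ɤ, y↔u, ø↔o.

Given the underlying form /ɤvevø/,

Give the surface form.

[ɤvɤvo]

/e/ harmonizes with /ɤ/ ([+back]) → [ɤ]
/ø/ harmonizes with /ɤ/ ([+back]) → [o]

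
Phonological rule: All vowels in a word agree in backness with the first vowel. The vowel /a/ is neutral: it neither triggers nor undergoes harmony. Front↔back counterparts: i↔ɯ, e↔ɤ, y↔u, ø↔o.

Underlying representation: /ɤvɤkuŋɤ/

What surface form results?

[ɤvɤkuŋɤ]

no segment meets the rule's conditions; no change.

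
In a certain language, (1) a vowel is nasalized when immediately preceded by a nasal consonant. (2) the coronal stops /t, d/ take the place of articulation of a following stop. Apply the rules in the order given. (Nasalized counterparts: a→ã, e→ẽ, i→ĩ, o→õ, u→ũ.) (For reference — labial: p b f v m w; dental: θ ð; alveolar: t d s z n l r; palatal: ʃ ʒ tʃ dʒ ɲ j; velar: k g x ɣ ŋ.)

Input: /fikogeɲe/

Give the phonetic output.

[fikogeɲẽ]

Rule 1: /e/ after nasal /ɲ/ → [ẽ]
After rule 1: fikogeɲẽ
Rule 2: no segment meets the rule's conditions; no change.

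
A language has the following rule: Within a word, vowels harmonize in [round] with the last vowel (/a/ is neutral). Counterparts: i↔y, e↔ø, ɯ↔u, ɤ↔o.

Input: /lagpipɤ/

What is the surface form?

no segment meets the rule's conditions; no change.

[lagpipɤ]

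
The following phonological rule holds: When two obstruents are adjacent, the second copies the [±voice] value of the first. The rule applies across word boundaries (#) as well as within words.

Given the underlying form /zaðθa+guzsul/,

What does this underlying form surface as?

/θ/ after /ð/ (voiced) → [ð]
/s/ after /z/ (voiced) → [z]

[zaðða+guzzul]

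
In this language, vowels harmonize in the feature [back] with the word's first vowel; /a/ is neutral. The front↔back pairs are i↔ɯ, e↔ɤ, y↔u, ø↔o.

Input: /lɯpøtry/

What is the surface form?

[lɯpotru]

/ø/ harmonizes with /ɯ/ ([+back]) → [o]
/y/ harmonizes with /ɯ/ ([+back]) → [u]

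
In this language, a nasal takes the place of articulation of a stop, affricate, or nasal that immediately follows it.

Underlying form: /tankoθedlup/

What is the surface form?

/n/ before /k/ (velar) → [ŋ]

[taŋkoθedlup]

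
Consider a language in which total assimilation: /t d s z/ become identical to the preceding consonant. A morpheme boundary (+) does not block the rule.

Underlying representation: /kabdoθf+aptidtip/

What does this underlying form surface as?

/d/ after /b/ → [b] (total assimilation)
/t/ after /p/ → [p] (total assimilation)
/t/ after /d/ → [d] (total assimilation)

[kabboθf+appiddip]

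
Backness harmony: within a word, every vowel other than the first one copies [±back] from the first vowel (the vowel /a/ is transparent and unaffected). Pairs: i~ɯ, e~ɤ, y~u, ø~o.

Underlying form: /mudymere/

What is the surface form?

[mudumɤrɤ]

/y/ harmonizes with /u/ ([+back]) → [u]
/e/ harmonizes with /u/ ([+back]) → [ɤ]
/e/ harmonizes with /u/ ([+back]) → [ɤ]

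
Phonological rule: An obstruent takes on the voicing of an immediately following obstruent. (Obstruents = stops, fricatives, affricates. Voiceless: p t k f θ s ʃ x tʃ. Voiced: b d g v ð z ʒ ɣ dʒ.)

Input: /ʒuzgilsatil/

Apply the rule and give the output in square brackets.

no segment meets the rule's conditions; no change.

[ʒuzgilsatil]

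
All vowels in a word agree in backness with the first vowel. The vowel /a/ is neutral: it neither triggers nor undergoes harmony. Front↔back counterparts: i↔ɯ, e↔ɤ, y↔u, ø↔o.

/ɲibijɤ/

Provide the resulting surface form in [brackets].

[ɲibije]

/ɤ/ harmonizes with /i/ ([-back]) → [e]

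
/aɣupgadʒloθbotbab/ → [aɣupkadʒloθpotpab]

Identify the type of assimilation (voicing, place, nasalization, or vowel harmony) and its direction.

/g/→[k] /b/→[p] /b/→[p].
Each target copies a feature from the preceding segment, so the direction is progressive.

voicing assimilation, progressive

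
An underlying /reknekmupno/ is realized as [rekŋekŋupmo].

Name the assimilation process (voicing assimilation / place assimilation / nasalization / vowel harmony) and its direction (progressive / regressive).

place assimilation, progressive

/n/→[ŋ] /m/→[ŋ] /n/→[m].
Each target copies a feature from the preceding segment, so the direction is progressive.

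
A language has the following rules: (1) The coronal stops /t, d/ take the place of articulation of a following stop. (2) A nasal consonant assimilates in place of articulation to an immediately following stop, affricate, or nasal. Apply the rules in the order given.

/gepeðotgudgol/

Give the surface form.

Rule 1: /t/ before /g/ (velar) → [k]
Rule 1: /d/ before /g/ (velar) → [g]
After rule 1: gepeðokguggol
Rule 2: no segment meets the rule's conditions; no change.

[gepeðokguggol]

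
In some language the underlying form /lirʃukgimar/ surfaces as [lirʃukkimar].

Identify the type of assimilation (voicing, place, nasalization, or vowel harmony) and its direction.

/g/→[k].
Each target copies a feature from the preceding segment, so the direction is progressive.

voicing assimilation, progressive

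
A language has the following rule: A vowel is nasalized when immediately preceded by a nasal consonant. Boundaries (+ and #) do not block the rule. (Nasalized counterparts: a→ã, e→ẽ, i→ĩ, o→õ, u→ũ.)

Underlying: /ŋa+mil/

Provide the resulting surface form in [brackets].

[ŋã+mĩl]

/a/ after nasal /ŋ/ → [ã]
/i/ after nasal /m/ → [ĩ]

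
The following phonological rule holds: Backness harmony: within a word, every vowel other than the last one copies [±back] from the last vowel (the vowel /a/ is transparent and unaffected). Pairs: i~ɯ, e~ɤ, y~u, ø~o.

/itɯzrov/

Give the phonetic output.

[ɯtɯzrov]

/i/ harmonizes with /o/ ([+back]) → [ɯ]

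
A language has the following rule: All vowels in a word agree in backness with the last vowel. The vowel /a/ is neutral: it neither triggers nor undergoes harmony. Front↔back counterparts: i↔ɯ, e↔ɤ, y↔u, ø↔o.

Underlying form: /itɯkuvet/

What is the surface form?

/ɯ/ harmonizes with /e/ ([-back]) → [i]
/u/ harmonizes with /e/ ([-back]) → [y]

[itikyvet]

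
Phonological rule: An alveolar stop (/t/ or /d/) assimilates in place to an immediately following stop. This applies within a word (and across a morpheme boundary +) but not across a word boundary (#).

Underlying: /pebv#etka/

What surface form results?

[pebv#ekka]

/t/ before /k/ (velar) → [k]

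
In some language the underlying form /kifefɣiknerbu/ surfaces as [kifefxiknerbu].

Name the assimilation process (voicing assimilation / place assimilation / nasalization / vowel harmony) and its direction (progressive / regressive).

voicing assimilation, progressive

/ɣ/→[x].
Each target copies a feature from the preceding segment, so the direction is progressive.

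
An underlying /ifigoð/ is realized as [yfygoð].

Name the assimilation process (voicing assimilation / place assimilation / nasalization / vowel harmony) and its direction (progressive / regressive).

/i/→[y] /i/→[y].
Vowels agree with the last vowel, so the harmony is regressive.

vowel harmony, regressive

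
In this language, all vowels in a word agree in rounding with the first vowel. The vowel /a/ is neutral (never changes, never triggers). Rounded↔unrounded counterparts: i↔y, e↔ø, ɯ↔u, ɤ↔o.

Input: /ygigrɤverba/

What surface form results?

[ygygrovørba]

/i/ harmonizes with /y/ ([+round]) → [y]
/ɤ/ harmonizes with /y/ ([+round]) → [o]
/e/ harmonizes with /y/ ([+round]) → [ø]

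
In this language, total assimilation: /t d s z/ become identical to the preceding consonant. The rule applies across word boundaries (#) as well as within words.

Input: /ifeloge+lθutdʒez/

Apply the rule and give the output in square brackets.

no segment meets the rule's conditions; no change.

[ifeloge+lθutdʒez]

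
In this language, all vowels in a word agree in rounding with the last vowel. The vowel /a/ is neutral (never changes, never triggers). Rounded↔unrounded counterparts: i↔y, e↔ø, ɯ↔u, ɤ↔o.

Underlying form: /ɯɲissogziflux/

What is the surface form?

/ɯ/ harmonizes with /u/ ([+round]) → [u]
/i/ harmonizes with /u/ ([+round]) → [y]
/i/ harmonizes with /u/ ([+round]) → [y]

[uɲyssogzyflux]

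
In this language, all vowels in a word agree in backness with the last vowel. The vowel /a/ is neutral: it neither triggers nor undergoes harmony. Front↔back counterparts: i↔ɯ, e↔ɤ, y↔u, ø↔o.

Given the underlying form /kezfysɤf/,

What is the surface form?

/e/ harmonizes with /ɤ/ ([+back]) → [ɤ]
/y/ harmonizes with /ɤ/ ([+back]) → [u]

[kɤzfusɤf]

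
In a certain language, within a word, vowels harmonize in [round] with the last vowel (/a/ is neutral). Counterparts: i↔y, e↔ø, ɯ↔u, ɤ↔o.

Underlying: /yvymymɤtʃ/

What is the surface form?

[ivimimɤtʃ]

/y/ harmonizes with /ɤ/ ([-round]) → [i]
/y/ harmonizes with /ɤ/ ([-round]) → [i]
/y/ harmonizes with /ɤ/ ([-round]) → [i]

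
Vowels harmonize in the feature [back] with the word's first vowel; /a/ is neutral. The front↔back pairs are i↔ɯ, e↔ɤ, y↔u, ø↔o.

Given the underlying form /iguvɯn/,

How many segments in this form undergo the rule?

2

/u/ harmonizes with /i/ ([-back]) → [y]
/ɯ/ harmonizes with /i/ ([-back]) → [i]
2 segments change.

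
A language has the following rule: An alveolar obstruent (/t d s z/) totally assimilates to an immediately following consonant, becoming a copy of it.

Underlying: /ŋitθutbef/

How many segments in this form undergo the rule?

2

/t/ before /θ/ → [θ] (total assimilation)
/t/ before /b/ → [b] (total assimilation)
2 segments change.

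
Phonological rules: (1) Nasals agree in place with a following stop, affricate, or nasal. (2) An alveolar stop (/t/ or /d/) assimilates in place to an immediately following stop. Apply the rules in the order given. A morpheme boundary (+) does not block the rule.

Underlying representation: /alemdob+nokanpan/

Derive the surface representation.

[alendob+nokampan]

Rule 1: /m/ before /d/ (alveolar) → [n]
Rule 1: /n/ before /p/ (labial) → [m]
After rule 1: alendob+nokampan
Rule 2: no segment meets the rule's conditions; no change.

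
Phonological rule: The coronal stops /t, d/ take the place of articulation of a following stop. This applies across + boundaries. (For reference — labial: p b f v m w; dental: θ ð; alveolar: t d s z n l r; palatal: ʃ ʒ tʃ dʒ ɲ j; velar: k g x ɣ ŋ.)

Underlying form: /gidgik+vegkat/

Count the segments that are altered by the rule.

1

/d/ before /g/ (velar) → [g]
1 segment changes.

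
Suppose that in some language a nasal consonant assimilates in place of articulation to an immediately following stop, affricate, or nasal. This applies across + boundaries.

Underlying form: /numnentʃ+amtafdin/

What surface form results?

[nunneɲtʃ+antafdin]

/m/ before /n/ (alveolar) → [n]
/n/ before /tʃ/ (palatal) → [ɲ]
/m/ before /t/ (alveolar) → [n]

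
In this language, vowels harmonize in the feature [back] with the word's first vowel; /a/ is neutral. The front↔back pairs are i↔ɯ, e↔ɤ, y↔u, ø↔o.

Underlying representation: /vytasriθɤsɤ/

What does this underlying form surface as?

/ɤ/ harmonizes with /y/ ([-back]) → [e]
/ɤ/ harmonizes with /y/ ([-back]) → [e]

[vytasriθese]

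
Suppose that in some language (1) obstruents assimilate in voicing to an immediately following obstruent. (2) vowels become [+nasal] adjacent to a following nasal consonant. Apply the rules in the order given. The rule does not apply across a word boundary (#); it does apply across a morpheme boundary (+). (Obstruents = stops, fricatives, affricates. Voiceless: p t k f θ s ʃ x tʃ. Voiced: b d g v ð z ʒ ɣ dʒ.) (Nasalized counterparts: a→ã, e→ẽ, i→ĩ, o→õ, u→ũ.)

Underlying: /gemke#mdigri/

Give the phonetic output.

Rule 1: no segment meets the rule's conditions; no change.
After rule 1: gemke#mdigri
Rule 2: /e/ before nasal /m/ → [ẽ]

[gẽmke#mdigri]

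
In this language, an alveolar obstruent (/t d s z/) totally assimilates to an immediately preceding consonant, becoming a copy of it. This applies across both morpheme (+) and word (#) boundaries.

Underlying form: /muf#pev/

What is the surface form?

no segment meets the rule's conditions; no change.

[muf#pev]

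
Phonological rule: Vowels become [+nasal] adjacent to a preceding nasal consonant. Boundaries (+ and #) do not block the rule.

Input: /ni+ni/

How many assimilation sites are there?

/i/ after nasal /n/ → [ĩ]
/i/ after nasal /n/ → [ĩ]
2 segments change.

2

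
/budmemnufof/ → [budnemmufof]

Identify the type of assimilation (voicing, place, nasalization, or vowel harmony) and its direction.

/m/→[n] /n/→[m].
Each target copies a feature from the preceding segment, so the direction is progressive.

place assimilation, progressive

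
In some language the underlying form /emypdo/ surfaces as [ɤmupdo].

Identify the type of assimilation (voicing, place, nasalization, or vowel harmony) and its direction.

/e/→[ɤ] /y/→[u].
Vowels agree with the last vowel, so the harmony is regressive.

vowel harmony, regressive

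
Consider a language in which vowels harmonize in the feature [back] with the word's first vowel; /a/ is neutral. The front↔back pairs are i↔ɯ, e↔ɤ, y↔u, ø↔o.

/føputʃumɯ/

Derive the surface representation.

/u/ harmonizes with /ø/ ([-back]) → [y]
/u/ harmonizes with /ø/ ([-back]) → [y]
/ɯ/ harmonizes with /ø/ ([-back]) → [i]

[føpytʃymi]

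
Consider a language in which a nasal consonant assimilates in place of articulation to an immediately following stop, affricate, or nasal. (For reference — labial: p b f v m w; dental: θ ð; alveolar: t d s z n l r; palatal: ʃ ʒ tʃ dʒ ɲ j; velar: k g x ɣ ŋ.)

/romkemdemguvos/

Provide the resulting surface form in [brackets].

[roŋkendeŋguvos]

/m/ before /k/ (velar) → [ŋ]
/m/ before /d/ (alveolar) → [n]
/m/ before /g/ (velar) → [ŋ]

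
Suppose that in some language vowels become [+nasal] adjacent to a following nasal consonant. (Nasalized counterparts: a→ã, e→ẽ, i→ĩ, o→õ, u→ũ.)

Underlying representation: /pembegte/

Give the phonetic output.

[pẽmbegte]

/e/ before nasal /m/ → [ẽ]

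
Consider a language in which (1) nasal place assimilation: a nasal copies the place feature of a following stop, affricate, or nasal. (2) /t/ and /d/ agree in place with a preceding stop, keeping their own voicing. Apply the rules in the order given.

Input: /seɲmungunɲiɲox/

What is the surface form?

[semmuŋguɲɲiɲox]

Rule 1: /ɲ/ before /m/ (labial) → [m]
Rule 1: /n/ before /g/ (velar) → [ŋ]
Rule 1: /n/ before /ɲ/ (palatal) → [ɲ]
After rule 1: semmuŋguɲɲiɲox
Rule 2: no segment meets the rule's conditions; no change.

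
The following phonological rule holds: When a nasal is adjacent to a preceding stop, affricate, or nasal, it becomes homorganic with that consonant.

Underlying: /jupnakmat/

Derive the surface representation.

/n/ after /p/ (labial) → [m]
/m/ after /k/ (velar) → [ŋ]

[jupmakŋat]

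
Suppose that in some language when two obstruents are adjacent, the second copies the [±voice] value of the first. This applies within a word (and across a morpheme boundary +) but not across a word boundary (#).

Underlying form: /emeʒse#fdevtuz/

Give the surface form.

[emeʒze#ftevduz]

/s/ after /ʒ/ (voiced) → [z]
/d/ after /f/ (voiceless) → [t]
/t/ after /v/ (voiced) → [d]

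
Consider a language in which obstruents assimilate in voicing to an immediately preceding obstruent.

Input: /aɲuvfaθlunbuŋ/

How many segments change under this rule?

1

/f/ after /v/ (voiced) → [v]
1 segment changes.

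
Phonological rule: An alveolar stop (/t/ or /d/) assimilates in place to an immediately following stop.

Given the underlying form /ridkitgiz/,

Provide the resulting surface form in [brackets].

/d/ before /k/ (velar) → [g]
/t/ before /g/ (velar) → [k]

[rigkikgiz]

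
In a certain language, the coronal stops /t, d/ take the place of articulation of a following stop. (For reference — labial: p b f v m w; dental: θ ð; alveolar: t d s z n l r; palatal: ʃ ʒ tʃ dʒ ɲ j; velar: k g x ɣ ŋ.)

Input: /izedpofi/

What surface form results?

[izebpofi]

/d/ before /p/ (labial) → [b]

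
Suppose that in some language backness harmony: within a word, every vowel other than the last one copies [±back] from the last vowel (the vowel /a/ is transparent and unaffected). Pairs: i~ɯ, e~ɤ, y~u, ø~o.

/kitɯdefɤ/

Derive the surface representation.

[kɯtɯdɤfɤ]

/i/ harmonizes with /ɤ/ ([+back]) → [ɯ]
/e/ harmonizes with /ɤ/ ([+back]) → [ɤ]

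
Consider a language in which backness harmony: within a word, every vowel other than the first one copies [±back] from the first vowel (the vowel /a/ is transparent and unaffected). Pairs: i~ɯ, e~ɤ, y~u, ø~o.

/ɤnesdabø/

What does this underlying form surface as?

[ɤnɤsdabo]

/e/ harmonizes with /ɤ/ ([+back]) → [ɤ]
/ø/ harmonizes with /ɤ/ ([+back]) → [o]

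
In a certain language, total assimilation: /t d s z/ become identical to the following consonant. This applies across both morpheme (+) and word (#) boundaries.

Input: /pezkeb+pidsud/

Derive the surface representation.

[pekkeb+pissud]

/z/ before /k/ → [k] (total assimilation)
/d/ before /s/ → [s] (total assimilation)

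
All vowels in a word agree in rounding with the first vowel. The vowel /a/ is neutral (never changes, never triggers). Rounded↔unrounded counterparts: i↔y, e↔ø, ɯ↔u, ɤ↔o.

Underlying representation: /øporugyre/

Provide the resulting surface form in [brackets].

[øporugyrø]

/e/ harmonizes with /ø/ ([+round]) → [ø]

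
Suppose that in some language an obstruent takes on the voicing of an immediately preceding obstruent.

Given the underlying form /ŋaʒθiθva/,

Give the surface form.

/θ/ after /ʒ/ (voiced) → [ð]
/v/ after /θ/ (voiceless) → [f]

[ŋaʒðiθfa]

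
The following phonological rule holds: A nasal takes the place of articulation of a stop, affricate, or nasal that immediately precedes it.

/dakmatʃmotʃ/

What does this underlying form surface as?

/m/ after /k/ (velar) → [ŋ]
/m/ after /tʃ/ (palatal) → [ɲ]

[dakŋatʃɲotʃ]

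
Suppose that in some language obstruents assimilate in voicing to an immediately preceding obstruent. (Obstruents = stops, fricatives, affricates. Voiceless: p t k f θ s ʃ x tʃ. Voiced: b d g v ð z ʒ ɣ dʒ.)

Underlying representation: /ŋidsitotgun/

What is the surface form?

/s/ after /d/ (voiced) → [z]
/g/ after /t/ (voiceless) → [k]

[ŋidzitotkun]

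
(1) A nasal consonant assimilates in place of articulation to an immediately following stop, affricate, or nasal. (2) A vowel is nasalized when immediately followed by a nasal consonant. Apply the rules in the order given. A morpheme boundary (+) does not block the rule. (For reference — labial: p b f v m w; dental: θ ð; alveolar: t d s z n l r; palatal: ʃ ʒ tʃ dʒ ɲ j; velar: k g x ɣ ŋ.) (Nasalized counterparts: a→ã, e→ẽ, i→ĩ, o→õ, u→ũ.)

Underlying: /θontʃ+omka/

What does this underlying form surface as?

[θõɲtʃ+õŋka]

Rule 1: /n/ before /tʃ/ (palatal) → [ɲ]
Rule 1: /m/ before /k/ (velar) → [ŋ]
After rule 1: θoɲtʃ+oŋka
Rule 2: /o/ before nasal /ɲ/ → [õ]
Rule 2: /o/ before nasal /ŋ/ → [õ]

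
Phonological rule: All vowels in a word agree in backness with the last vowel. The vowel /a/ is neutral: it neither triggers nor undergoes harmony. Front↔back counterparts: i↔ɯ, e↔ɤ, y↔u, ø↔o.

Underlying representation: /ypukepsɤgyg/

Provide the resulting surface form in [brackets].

[ypykepsegyg]

/u/ harmonizes with /y/ ([-back]) → [y]
/ɤ/ harmonizes with /y/ ([-back]) → [e]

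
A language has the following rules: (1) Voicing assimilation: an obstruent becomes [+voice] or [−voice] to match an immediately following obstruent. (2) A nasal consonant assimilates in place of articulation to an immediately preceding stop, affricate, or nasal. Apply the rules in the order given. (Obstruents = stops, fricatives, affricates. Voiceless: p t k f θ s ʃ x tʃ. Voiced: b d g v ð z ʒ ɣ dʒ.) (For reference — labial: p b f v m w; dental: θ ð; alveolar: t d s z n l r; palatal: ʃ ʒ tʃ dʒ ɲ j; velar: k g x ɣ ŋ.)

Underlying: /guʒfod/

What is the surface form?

[guʃfod]

Rule 1: /ʒ/ before /f/ (voiceless) → [ʃ]
After rule 1: guʃfod
Rule 2: no segment meets the rule's conditions; no change.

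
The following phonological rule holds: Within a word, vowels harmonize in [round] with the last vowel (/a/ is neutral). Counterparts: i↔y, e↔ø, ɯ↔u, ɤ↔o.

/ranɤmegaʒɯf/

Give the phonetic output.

[ranɤmegaʒɯf]

no segment meets the rule's conditions; no change.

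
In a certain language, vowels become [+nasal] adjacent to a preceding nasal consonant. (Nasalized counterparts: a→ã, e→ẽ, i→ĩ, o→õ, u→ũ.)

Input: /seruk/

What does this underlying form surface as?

no segment meets the rule's conditions; no change.

[seruk]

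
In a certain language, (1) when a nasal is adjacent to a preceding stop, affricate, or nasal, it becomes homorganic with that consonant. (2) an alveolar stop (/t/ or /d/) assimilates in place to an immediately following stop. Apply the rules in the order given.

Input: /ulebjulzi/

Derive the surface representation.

Rule 1: no segment meets the rule's conditions; no change.
After rule 1: ulebjulzi
Rule 2: no segment meets the rule's conditions; no change.

[ulebjulzi]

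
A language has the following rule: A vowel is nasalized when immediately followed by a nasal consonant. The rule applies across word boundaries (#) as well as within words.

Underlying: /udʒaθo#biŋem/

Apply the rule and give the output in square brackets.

/i/ before nasal /ŋ/ → [ĩ]
/e/ before nasal /m/ → [ẽ]

[udʒaθo#bĩŋẽm]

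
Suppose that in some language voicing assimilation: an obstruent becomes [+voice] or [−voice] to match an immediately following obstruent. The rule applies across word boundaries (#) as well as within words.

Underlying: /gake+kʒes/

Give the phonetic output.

/k/ before /ʒ/ (voiced) → [g]

[gake+gʒes]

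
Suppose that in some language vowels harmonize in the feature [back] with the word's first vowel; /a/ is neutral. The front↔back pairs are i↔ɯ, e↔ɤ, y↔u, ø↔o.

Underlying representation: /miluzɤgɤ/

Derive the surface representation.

/u/ harmonizes with /i/ ([-back]) → [y]
/ɤ/ harmonizes with /i/ ([-back]) → [e]
/ɤ/ harmonizes with /i/ ([-back]) → [e]

[milyzege]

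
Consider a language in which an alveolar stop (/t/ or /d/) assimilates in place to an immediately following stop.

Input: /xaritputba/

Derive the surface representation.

[xarippupba]

/t/ before /p/ (labial) → [p]
/t/ before /b/ (labial) → [p]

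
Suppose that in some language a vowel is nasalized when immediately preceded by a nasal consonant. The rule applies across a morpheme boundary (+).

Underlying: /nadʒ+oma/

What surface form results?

[nãdʒ+omã]

/a/ after nasal /n/ → [ã]
/a/ after nasal /m/ → [ã]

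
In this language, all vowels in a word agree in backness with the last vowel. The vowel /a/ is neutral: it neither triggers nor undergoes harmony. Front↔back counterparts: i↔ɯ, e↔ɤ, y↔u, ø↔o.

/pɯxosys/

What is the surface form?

[pixøsys]

/ɯ/ harmonizes with /y/ ([-back]) → [i]
/o/ harmonizes with /y/ ([-back]) → [ø]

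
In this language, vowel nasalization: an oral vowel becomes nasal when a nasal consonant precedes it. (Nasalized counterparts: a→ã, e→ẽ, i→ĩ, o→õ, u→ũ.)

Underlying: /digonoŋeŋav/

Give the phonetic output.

/o/ after nasal /n/ → [õ]
/e/ after nasal /ŋ/ → [ẽ]
/a/ after nasal /ŋ/ → [ã]

[digonõŋẽŋãv]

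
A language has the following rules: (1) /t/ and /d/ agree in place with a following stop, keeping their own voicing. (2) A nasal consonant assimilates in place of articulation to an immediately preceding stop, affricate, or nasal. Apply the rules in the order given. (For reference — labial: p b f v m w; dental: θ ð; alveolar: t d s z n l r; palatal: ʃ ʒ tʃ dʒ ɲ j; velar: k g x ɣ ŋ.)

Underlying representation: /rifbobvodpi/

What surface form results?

Rule 1: /d/ before /p/ (labial) → [b]
After rule 1: rifbobvobpi
Rule 2: no segment meets the rule's conditions; no change.

[rifbobvobpi]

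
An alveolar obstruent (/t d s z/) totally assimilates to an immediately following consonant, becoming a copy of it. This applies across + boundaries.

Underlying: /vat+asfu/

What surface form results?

/s/ before /f/ → [f] (total assimilation)

[vat+affu]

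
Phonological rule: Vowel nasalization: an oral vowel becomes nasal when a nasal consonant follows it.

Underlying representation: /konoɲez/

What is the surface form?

/o/ before nasal /n/ → [õ]
/o/ before nasal /ɲ/ → [õ]

[kõnõɲez]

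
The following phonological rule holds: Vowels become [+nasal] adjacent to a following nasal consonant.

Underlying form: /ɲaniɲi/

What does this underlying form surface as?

[ɲãnĩɲi]

/a/ before nasal /n/ → [ã]
/i/ before nasal /ɲ/ → [ĩ]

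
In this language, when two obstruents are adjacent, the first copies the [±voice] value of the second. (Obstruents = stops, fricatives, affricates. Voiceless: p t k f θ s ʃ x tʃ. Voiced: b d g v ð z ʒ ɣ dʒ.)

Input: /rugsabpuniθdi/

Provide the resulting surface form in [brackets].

[ruksappuniðdi]

/g/ before /s/ (voiceless) → [k]
/b/ before /p/ (voiceless) → [p]
/θ/ before /d/ (voiced) → [ð]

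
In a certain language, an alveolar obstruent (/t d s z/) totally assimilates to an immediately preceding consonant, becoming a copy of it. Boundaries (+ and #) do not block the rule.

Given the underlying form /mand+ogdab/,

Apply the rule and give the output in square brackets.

[mann+oggab]

/d/ after /n/ → [n] (total assimilation)
/d/ after /g/ → [g] (total assimilation)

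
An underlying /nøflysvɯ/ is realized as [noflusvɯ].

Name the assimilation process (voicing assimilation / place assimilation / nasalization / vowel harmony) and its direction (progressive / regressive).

vowel harmony, regressive

/ø/→[o] /y/→[u].
Vowels agree with the last vowel, so the harmony is regressive.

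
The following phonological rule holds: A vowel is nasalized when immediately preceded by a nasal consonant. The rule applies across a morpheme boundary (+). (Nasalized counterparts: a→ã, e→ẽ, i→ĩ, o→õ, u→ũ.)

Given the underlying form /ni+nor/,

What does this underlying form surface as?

/i/ after nasal /n/ → [ĩ]
/o/ after nasal /n/ → [õ]

[nĩ+nõr]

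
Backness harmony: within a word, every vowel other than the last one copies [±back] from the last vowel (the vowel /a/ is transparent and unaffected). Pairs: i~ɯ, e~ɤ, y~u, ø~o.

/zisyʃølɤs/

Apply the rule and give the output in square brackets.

/i/ harmonizes with /ɤ/ ([+back]) → [ɯ]
/y/ harmonizes with /ɤ/ ([+back]) → [u]
/ø/ harmonizes with /ɤ/ ([+back]) → [o]

[zɯsuʃolɤs]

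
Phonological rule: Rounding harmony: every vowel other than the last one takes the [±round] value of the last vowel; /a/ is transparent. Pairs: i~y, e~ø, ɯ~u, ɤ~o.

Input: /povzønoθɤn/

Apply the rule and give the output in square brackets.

/o/ harmonizes with /ɤ/ ([-round]) → [ɤ]
/ø/ harmonizes with /ɤ/ ([-round]) → [e]
/o/ harmonizes with /ɤ/ ([-round]) → [ɤ]

[pɤvzenɤθɤn]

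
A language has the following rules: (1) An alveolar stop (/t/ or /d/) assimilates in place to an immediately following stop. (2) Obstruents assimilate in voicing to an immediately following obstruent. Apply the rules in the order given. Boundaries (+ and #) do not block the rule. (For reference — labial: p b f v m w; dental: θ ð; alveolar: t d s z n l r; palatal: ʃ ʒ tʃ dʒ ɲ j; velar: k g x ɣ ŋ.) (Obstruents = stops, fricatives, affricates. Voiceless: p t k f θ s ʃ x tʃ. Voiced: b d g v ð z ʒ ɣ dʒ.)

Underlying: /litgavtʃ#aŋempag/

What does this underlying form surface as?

Rule 1: /t/ before /g/ (velar) → [k]
After rule 1: likgavtʃ#aŋempag
Rule 2: /k/ before /g/ (voiced) → [g]
Rule 2: /v/ before /tʃ/ (voiceless) → [f]

[liggaftʃ#aŋempag]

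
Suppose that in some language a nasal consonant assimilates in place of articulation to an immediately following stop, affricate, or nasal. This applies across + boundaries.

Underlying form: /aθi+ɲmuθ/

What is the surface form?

[aθi+mmuθ]

/ɲ/ before /m/ (labial) → [m]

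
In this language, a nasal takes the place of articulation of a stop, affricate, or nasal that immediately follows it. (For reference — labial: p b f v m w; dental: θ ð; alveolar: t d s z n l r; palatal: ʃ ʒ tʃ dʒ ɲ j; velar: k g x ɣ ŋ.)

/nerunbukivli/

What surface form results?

/n/ before /b/ (labial) → [m]

[nerumbukivli]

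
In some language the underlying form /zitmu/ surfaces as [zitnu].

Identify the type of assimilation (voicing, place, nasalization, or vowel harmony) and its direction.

place assimilation, progressive

/m/→[n].
Each target copies a feature from the preceding segment, so the direction is progressive.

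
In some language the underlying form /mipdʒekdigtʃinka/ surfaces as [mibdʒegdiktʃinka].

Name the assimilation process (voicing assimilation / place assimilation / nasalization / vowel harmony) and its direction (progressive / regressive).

/p/→[b] /k/→[g] /g/→[k].
Each target copies a feature from the following segment, so the direction is regressive.

voicing assimilation, regressive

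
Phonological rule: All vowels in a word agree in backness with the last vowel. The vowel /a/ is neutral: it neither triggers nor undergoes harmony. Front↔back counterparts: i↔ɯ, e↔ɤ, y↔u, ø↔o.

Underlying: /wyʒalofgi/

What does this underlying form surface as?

/o/ harmonizes with /i/ ([-back]) → [ø]

[wyʒaløfgi]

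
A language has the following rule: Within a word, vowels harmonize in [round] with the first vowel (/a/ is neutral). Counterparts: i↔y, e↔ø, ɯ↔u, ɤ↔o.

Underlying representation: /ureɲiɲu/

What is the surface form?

[urøɲyɲu]

/e/ harmonizes with /u/ ([+round]) → [ø]
/i/ harmonizes with /u/ ([+round]) → [y]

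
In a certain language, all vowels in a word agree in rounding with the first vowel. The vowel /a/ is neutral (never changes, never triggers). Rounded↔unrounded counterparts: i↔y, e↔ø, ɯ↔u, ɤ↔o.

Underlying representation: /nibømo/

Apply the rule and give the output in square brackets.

[nibemɤ]

/ø/ harmonizes with /i/ ([-round]) → [e]
/o/ harmonizes with /i/ ([-round]) → [ɤ]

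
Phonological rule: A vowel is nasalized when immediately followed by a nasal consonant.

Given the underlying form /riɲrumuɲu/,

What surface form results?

[rĩɲrũmũɲu]

/i/ before nasal /ɲ/ → [ĩ]
/u/ before nasal /m/ → [ũ]
/u/ before nasal /ɲ/ → [ũ]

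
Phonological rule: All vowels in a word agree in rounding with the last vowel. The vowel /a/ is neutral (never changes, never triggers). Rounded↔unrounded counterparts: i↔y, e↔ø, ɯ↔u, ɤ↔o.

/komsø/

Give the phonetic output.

no segment meets the rule's conditions; no change.

[komsø]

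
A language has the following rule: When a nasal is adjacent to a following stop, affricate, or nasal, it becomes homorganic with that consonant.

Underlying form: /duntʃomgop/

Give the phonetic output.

[duɲtʃoŋgop]

/n/ before /tʃ/ (palatal) → [ɲ]
/m/ before /g/ (velar) → [ŋ]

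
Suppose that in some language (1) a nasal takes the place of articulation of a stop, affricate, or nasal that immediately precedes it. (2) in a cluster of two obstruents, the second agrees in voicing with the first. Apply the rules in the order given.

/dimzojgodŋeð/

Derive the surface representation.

[dimzojgodneð]

Rule 1: /ŋ/ after /d/ (alveolar) → [n]
After rule 1: dimzojgodneð
Rule 2: no segment meets the rule's conditions; no change.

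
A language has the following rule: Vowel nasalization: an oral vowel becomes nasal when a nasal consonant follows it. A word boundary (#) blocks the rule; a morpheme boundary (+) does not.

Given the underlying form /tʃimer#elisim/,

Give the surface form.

/i/ before nasal /m/ → [ĩ]
/i/ before nasal /m/ → [ĩ]

[tʃĩmer#elisĩm]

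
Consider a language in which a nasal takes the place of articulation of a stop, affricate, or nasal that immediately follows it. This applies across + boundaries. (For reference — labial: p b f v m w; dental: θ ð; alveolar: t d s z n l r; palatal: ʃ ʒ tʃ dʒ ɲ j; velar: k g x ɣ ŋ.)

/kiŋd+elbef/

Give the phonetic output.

[kind+elbef]

/ŋ/ before /d/ (alveolar) → [n]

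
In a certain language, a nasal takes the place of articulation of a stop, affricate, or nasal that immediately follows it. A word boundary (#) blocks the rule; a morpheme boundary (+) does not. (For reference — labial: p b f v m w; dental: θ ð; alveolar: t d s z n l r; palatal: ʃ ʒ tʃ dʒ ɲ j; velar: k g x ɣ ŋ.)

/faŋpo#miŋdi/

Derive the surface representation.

[fampo#mindi]

/ŋ/ before /p/ (labial) → [m]
/ŋ/ before /d/ (alveolar) → [n]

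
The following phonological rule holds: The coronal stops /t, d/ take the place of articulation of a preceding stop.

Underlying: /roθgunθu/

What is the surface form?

[roθgunθu]

no segment meets the rule's conditions; no change.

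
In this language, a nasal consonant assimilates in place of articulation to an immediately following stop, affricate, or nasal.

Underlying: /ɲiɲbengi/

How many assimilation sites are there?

2

/ɲ/ before /b/ (labial) → [m]
/n/ before /g/ (velar) → [ŋ]
2 segments change.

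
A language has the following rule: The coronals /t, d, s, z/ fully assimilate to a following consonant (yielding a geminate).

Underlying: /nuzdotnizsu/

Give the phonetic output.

[nuddonnissu]

/z/ before /d/ → [d] (total assimilation)
/t/ before /n/ → [n] (total assimilation)
/z/ before /s/ → [s] (total assimilation)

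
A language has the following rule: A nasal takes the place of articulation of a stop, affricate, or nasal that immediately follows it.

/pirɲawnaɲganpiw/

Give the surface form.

[pirɲawnaŋgampiw]

/ɲ/ before /g/ (velar) → [ŋ]
/n/ before /p/ (labial) → [m]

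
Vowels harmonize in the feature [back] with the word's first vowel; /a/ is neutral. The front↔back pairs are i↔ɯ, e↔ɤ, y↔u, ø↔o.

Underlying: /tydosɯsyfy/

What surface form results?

[tydøsisyfy]

/o/ harmonizes with /y/ ([-back]) → [ø]
/ɯ/ harmonizes with /y/ ([-back]) → [i]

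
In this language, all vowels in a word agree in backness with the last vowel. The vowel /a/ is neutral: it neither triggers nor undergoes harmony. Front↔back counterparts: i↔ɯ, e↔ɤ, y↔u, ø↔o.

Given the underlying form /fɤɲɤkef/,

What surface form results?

[feɲekef]

/ɤ/ harmonizes with /e/ ([-back]) → [e]
/ɤ/ harmonizes with /e/ ([-back]) → [e]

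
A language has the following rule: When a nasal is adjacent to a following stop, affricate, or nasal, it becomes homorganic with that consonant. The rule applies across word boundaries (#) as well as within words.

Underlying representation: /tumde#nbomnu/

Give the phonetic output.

/m/ before /d/ (alveolar) → [n]
/n/ before /b/ (labial) → [m]
/m/ before /n/ (alveolar) → [n]

[tunde#mbonnu]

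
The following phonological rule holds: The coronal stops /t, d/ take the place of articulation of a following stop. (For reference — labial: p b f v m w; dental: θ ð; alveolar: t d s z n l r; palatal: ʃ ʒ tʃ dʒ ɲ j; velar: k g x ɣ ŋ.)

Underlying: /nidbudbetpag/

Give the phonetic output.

/d/ before /b/ (labial) → [b]
/d/ before /b/ (labial) → [b]
/t/ before /p/ (labial) → [p]

[nibbubbeppag]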